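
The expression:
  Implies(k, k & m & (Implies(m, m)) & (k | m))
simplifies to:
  m | ~k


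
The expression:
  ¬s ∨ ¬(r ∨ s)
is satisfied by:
  {s: False}


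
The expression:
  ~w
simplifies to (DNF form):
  ~w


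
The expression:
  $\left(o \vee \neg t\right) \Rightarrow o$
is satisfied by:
  {t: True, o: True}
  {t: True, o: False}
  {o: True, t: False}


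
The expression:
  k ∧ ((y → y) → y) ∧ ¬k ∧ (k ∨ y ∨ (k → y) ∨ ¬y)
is never true.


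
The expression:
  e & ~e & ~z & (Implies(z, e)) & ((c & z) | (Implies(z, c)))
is never true.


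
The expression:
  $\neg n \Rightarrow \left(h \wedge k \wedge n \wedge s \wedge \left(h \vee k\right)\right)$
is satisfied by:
  {n: True}


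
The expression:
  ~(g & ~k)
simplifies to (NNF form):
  k | ~g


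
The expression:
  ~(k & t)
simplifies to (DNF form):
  ~k | ~t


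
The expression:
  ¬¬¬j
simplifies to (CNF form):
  ¬j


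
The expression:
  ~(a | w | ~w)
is never true.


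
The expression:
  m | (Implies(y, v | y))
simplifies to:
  True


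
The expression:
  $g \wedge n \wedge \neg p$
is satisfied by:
  {g: True, n: True, p: False}


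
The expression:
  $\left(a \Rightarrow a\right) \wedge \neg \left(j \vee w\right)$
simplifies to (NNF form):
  $\neg j \wedge \neg w$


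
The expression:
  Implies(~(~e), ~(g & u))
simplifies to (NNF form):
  ~e | ~g | ~u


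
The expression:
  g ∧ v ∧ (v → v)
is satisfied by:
  {g: True, v: True}


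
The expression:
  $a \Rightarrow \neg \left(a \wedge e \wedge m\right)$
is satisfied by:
  {m: False, a: False, e: False}
  {e: True, m: False, a: False}
  {a: True, m: False, e: False}
  {e: True, a: True, m: False}
  {m: True, e: False, a: False}
  {e: True, m: True, a: False}
  {a: True, m: True, e: False}


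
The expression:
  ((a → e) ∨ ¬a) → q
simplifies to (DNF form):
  q ∨ (a ∧ ¬e)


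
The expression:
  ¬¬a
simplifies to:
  a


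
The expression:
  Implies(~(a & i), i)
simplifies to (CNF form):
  i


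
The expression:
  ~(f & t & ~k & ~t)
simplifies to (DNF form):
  True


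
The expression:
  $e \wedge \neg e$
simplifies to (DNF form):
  $\text{False}$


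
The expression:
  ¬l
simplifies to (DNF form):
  ¬l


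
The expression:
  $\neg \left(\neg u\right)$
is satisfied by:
  {u: True}


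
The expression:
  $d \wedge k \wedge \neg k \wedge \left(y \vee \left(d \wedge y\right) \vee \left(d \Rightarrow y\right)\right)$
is never true.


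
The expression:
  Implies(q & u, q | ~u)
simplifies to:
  True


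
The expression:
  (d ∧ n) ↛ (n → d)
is never true.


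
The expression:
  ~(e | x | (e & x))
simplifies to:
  ~e & ~x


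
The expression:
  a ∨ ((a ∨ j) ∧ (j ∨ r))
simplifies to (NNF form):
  a ∨ j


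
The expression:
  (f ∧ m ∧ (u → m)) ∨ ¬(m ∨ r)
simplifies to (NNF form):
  (f ∧ m) ∨ (¬m ∧ ¬r)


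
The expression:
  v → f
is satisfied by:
  {f: True, v: False}
  {v: False, f: False}
  {v: True, f: True}


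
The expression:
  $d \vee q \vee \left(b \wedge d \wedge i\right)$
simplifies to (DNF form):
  $d \vee q$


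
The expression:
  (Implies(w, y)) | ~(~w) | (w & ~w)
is always true.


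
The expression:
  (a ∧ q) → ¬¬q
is always true.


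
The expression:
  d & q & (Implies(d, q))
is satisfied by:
  {d: True, q: True}


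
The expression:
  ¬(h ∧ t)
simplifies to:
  ¬h ∨ ¬t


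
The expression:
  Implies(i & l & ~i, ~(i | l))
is always true.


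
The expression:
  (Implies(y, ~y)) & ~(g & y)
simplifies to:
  ~y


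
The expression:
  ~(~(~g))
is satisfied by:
  {g: False}


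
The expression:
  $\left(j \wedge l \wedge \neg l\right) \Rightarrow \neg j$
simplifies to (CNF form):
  $\text{True}$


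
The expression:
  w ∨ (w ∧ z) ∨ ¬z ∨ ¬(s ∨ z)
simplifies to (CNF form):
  w ∨ ¬z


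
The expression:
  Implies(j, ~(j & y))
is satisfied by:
  {y: False, j: False}
  {j: True, y: False}
  {y: True, j: False}


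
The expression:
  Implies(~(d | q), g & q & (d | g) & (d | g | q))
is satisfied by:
  {d: True, q: True}
  {d: True, q: False}
  {q: True, d: False}


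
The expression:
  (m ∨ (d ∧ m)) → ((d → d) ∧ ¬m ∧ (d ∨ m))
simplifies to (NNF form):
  ¬m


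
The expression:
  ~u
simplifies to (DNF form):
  ~u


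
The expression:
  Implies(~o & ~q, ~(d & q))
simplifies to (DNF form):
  True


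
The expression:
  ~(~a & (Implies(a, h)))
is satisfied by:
  {a: True}


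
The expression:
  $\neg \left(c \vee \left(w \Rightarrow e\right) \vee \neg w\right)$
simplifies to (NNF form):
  $w \wedge \neg c \wedge \neg e$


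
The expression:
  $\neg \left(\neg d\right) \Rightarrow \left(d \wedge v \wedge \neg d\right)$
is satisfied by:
  {d: False}


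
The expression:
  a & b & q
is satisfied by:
  {a: True, b: True, q: True}


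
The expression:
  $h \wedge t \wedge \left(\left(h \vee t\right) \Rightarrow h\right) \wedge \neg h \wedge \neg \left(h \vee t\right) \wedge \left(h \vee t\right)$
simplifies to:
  $\text{False}$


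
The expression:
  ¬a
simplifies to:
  ¬a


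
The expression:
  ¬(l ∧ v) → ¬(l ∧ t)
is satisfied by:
  {v: True, l: False, t: False}
  {l: False, t: False, v: False}
  {t: True, v: True, l: False}
  {t: True, l: False, v: False}
  {v: True, l: True, t: False}
  {l: True, v: False, t: False}
  {t: True, l: True, v: True}


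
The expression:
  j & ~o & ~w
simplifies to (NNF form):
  j & ~o & ~w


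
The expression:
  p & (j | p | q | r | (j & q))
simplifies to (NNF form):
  p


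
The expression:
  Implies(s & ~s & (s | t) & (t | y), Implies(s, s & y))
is always true.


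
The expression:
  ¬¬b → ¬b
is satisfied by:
  {b: False}


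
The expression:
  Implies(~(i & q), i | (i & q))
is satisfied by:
  {i: True}


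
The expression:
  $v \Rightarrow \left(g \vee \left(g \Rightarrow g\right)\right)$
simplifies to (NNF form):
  $\text{True}$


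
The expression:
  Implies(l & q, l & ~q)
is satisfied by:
  {l: False, q: False}
  {q: True, l: False}
  {l: True, q: False}


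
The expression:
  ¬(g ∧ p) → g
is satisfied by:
  {g: True}


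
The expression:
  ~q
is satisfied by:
  {q: False}


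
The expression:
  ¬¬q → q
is always true.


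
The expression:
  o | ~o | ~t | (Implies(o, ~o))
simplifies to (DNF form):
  True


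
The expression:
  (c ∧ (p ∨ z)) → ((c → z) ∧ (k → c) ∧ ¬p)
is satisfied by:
  {p: False, c: False}
  {c: True, p: False}
  {p: True, c: False}


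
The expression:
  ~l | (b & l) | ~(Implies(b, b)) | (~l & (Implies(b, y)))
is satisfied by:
  {b: True, l: False}
  {l: False, b: False}
  {l: True, b: True}


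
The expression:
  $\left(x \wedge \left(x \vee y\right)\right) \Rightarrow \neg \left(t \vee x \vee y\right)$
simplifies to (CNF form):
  $\neg x$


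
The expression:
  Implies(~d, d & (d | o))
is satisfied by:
  {d: True}


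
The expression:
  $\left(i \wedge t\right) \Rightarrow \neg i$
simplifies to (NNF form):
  $\neg i \vee \neg t$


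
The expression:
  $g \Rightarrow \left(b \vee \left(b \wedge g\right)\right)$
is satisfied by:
  {b: True, g: False}
  {g: False, b: False}
  {g: True, b: True}


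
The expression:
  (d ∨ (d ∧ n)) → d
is always true.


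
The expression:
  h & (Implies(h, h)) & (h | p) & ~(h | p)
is never true.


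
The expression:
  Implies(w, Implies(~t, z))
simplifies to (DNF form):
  t | z | ~w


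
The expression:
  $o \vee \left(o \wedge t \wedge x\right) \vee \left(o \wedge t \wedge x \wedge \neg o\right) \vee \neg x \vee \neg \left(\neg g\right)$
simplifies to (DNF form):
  $g \vee o \vee \neg x$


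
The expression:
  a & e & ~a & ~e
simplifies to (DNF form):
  False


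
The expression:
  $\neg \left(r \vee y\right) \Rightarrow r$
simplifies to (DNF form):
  $r \vee y$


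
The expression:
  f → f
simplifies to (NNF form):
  True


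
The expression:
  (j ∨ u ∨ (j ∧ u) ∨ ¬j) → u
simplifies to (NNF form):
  u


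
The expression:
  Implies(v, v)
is always true.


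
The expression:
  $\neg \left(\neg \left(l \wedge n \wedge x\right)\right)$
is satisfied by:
  {x: True, n: True, l: True}


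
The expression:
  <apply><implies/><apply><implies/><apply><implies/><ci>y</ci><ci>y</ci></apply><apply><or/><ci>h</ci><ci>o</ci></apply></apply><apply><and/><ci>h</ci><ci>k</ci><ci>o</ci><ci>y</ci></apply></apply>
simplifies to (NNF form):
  <apply><and/><apply><or/><ci>h</ci><apply><not/><ci>o</ci></apply></apply><apply><or/><ci>k</ci><apply><not/><ci>o</ci></apply></apply><apply><or/><ci>o</ci><apply><not/><ci>h</ci></apply></apply><apply><or/><ci>y</ci><apply><not/><ci>o</ci></apply></apply></apply>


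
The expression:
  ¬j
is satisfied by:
  {j: False}


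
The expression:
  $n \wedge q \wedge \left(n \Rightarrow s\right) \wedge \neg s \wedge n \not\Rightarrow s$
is never true.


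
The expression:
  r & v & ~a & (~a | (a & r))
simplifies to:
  r & v & ~a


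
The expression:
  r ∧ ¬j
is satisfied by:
  {r: True, j: False}


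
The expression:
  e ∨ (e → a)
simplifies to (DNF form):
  True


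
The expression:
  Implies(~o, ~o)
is always true.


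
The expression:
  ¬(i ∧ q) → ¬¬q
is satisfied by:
  {q: True}


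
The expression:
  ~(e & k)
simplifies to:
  ~e | ~k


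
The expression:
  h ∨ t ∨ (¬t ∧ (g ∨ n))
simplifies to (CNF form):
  g ∨ h ∨ n ∨ t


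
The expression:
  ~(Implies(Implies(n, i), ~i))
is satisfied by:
  {i: True}


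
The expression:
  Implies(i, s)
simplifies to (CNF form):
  s | ~i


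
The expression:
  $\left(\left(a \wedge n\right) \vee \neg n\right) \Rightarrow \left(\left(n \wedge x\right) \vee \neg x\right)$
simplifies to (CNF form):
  $n \vee \neg x$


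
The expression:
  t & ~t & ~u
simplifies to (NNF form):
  False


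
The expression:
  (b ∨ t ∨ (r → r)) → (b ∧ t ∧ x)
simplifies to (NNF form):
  b ∧ t ∧ x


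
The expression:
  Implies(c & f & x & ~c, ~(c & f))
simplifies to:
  True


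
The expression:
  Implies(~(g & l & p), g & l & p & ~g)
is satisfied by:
  {p: True, g: True, l: True}


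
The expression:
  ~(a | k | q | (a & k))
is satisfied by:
  {q: False, k: False, a: False}


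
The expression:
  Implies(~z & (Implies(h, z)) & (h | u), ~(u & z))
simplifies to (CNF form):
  True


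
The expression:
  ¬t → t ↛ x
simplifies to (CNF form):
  t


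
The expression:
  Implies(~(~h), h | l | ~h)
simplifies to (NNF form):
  True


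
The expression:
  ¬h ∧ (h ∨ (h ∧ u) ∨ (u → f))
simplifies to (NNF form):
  ¬h ∧ (f ∨ ¬u)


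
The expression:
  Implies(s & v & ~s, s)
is always true.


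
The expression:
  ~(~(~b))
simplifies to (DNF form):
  ~b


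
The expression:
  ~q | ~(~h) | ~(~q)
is always true.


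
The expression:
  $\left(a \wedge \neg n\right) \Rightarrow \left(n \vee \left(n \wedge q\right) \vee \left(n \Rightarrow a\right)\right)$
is always true.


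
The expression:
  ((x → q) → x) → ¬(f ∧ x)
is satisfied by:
  {x: False, f: False}
  {f: True, x: False}
  {x: True, f: False}


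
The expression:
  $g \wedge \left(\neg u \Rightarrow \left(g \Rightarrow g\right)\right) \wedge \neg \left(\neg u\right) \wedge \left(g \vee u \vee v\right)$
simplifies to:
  $g \wedge u$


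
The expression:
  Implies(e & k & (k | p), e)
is always true.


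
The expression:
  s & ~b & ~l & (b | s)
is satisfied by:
  {s: True, l: False, b: False}


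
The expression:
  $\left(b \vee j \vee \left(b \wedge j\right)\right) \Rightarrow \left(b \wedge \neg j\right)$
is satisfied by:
  {j: False}


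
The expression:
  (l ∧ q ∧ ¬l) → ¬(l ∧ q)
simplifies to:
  True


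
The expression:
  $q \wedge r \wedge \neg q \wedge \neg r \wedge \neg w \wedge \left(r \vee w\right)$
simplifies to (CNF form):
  $\text{False}$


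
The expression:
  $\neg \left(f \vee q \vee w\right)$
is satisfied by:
  {q: False, w: False, f: False}


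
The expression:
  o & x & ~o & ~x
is never true.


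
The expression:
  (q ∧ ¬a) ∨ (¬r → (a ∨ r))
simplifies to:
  a ∨ q ∨ r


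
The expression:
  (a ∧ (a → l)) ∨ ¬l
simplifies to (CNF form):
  a ∨ ¬l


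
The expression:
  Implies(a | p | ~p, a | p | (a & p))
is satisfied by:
  {a: True, p: True}
  {a: True, p: False}
  {p: True, a: False}


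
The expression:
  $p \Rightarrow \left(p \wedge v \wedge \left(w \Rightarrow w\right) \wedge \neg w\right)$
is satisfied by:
  {v: True, w: False, p: False}
  {w: False, p: False, v: False}
  {v: True, w: True, p: False}
  {w: True, v: False, p: False}
  {p: True, v: True, w: False}


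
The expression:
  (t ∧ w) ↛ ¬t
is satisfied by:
  {t: True, w: True}


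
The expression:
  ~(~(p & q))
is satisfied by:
  {p: True, q: True}


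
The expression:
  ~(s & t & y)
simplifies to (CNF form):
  ~s | ~t | ~y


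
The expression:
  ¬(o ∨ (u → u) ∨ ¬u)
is never true.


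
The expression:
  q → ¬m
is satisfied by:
  {m: False, q: False}
  {q: True, m: False}
  {m: True, q: False}


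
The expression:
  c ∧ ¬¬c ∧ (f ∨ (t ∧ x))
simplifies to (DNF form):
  (c ∧ f) ∨ (c ∧ f ∧ t) ∨ (c ∧ f ∧ x) ∨ (c ∧ t ∧ x)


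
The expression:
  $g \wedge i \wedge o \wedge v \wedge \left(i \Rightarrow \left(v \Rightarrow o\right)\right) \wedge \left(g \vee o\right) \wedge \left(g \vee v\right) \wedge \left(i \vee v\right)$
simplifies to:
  $g \wedge i \wedge o \wedge v$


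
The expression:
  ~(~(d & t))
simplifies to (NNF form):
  d & t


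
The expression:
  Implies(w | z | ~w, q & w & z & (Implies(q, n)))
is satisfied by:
  {z: True, w: True, q: True, n: True}


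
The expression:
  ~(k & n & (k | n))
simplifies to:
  ~k | ~n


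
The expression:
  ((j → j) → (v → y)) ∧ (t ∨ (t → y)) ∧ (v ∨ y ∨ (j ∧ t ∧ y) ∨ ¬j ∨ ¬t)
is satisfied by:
  {y: True, t: False, v: False, j: False}
  {j: True, y: True, t: False, v: False}
  {y: True, t: True, v: False, j: False}
  {j: True, y: True, t: True, v: False}
  {y: True, v: True, t: False, j: False}
  {y: True, v: True, j: True, t: False}
  {y: True, v: True, t: True, j: False}
  {j: True, y: True, v: True, t: True}
  {j: False, t: False, v: False, y: False}
  {j: True, t: False, v: False, y: False}
  {t: True, j: False, v: False, y: False}


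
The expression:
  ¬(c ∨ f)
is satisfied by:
  {f: False, c: False}


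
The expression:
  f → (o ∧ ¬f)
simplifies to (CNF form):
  ¬f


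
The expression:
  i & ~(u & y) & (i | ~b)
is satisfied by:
  {i: True, u: False, y: False}
  {i: True, y: True, u: False}
  {i: True, u: True, y: False}


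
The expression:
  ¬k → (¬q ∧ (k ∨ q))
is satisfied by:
  {k: True}


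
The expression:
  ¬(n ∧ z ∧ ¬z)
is always true.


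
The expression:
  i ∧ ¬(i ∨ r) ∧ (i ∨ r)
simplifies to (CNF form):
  False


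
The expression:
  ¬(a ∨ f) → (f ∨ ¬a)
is always true.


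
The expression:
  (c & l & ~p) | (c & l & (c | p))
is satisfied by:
  {c: True, l: True}


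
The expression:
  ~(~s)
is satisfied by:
  {s: True}


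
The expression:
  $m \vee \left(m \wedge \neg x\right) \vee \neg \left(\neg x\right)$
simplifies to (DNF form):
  $m \vee x$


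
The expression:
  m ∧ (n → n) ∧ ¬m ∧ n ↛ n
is never true.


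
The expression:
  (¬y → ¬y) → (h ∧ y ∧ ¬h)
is never true.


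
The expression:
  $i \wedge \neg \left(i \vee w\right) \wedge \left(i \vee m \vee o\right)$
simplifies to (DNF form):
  $\text{False}$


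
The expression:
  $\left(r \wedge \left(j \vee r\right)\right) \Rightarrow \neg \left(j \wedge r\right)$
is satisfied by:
  {r: False, j: False}
  {j: True, r: False}
  {r: True, j: False}


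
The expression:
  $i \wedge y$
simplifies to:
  $i \wedge y$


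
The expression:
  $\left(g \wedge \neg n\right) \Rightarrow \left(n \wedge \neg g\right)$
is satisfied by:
  {n: True, g: False}
  {g: False, n: False}
  {g: True, n: True}


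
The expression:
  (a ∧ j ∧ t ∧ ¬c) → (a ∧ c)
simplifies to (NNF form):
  c ∨ ¬a ∨ ¬j ∨ ¬t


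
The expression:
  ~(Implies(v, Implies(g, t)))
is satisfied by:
  {g: True, v: True, t: False}


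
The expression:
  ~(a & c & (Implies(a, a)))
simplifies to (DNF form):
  ~a | ~c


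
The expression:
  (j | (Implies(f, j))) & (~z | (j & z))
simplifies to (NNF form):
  j | (~f & ~z)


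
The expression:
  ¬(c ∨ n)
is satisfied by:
  {n: False, c: False}


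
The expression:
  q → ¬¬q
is always true.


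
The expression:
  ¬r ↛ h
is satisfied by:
  {h: True, r: False}
  {r: False, h: False}
  {r: True, h: True}


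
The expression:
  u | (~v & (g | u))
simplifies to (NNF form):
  u | (g & ~v)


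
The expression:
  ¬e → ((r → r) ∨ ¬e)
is always true.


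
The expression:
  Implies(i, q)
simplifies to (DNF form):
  q | ~i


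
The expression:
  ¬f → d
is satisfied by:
  {d: True, f: True}
  {d: True, f: False}
  {f: True, d: False}


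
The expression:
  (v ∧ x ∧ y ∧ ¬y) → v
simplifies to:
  True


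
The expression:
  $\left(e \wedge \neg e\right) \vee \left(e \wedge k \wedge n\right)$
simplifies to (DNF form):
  $e \wedge k \wedge n$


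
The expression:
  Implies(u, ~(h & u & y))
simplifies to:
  ~h | ~u | ~y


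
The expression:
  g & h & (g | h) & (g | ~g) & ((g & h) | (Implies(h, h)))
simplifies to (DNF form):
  g & h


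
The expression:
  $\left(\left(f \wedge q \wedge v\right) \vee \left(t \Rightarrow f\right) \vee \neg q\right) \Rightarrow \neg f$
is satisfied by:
  {f: False}


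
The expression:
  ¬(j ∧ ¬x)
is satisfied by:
  {x: True, j: False}
  {j: False, x: False}
  {j: True, x: True}


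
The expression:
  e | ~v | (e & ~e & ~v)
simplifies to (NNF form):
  e | ~v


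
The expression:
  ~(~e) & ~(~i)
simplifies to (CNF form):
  e & i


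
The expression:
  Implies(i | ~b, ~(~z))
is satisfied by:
  {b: True, z: True, i: False}
  {z: True, i: False, b: False}
  {b: True, z: True, i: True}
  {z: True, i: True, b: False}
  {b: True, i: False, z: False}


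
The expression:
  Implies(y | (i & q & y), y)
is always true.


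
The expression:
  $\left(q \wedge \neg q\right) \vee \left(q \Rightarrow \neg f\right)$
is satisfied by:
  {q: False, f: False}
  {f: True, q: False}
  {q: True, f: False}


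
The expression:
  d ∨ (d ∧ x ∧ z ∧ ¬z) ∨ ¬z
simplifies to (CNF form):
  d ∨ ¬z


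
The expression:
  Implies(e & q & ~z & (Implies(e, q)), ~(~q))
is always true.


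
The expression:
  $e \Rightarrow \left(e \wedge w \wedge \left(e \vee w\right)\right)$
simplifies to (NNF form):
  $w \vee \neg e$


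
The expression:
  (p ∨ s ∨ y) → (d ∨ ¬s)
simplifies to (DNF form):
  d ∨ ¬s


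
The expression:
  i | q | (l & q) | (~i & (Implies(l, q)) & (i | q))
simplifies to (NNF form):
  i | q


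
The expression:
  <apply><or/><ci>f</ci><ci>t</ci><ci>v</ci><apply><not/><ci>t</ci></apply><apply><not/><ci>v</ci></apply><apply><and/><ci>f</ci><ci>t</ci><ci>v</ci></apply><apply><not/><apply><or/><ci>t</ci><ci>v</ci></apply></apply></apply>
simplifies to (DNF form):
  <true/>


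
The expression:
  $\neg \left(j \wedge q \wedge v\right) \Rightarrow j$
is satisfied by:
  {j: True}


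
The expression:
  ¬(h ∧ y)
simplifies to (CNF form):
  ¬h ∨ ¬y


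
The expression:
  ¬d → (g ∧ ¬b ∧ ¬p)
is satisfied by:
  {d: True, g: True, p: False, b: False}
  {d: True, g: False, p: False, b: False}
  {b: True, d: True, g: True, p: False}
  {b: True, d: True, g: False, p: False}
  {d: True, p: True, g: True, b: False}
  {d: True, p: True, g: False, b: False}
  {d: True, p: True, b: True, g: True}
  {d: True, p: True, b: True, g: False}
  {g: True, d: False, p: False, b: False}


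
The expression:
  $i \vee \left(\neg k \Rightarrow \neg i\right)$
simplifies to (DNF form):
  $\text{True}$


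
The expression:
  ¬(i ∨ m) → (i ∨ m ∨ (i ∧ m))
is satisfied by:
  {i: True, m: True}
  {i: True, m: False}
  {m: True, i: False}


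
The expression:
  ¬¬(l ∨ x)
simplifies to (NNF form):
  l ∨ x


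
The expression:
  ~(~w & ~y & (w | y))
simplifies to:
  True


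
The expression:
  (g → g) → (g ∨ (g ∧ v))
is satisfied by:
  {g: True}


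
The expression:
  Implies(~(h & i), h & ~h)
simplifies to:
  h & i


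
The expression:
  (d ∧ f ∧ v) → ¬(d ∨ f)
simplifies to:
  ¬d ∨ ¬f ∨ ¬v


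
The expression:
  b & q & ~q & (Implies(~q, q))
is never true.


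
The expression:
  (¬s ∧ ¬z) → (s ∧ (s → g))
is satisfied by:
  {z: True, s: True}
  {z: True, s: False}
  {s: True, z: False}


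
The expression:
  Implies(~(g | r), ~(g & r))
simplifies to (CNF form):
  True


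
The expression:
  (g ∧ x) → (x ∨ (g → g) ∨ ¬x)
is always true.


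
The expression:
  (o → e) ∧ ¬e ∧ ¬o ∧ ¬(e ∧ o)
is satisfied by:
  {e: False, o: False}


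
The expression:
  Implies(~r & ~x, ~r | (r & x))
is always true.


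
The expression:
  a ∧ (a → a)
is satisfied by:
  {a: True}


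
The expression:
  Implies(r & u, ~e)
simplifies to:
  ~e | ~r | ~u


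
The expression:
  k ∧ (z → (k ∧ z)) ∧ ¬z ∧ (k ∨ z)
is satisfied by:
  {k: True, z: False}


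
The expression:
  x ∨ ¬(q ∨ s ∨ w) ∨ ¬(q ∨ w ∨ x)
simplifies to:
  x ∨ (¬q ∧ ¬w)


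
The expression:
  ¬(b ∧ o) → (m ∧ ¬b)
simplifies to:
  (b ∧ o) ∨ (m ∧ ¬b)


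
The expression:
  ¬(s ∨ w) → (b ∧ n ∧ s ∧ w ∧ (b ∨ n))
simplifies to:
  s ∨ w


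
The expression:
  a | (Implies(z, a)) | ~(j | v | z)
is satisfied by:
  {a: True, z: False}
  {z: False, a: False}
  {z: True, a: True}


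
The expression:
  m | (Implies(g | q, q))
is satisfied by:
  {q: True, m: True, g: False}
  {q: True, g: False, m: False}
  {m: True, g: False, q: False}
  {m: False, g: False, q: False}
  {q: True, m: True, g: True}
  {q: True, g: True, m: False}
  {m: True, g: True, q: False}


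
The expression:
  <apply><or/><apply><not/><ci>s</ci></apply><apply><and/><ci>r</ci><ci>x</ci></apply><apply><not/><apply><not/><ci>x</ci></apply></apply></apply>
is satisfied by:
  {x: True, s: False}
  {s: False, x: False}
  {s: True, x: True}


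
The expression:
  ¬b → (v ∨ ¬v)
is always true.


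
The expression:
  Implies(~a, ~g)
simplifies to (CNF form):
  a | ~g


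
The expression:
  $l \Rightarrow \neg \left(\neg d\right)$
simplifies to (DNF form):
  $d \vee \neg l$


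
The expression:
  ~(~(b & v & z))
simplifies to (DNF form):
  b & v & z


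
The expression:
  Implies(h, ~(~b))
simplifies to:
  b | ~h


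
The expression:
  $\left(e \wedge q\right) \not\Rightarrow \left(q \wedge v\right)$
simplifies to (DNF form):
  $e \wedge q \wedge \neg v$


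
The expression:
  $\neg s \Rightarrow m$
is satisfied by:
  {m: True, s: True}
  {m: True, s: False}
  {s: True, m: False}


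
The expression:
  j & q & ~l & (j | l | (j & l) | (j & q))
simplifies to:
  j & q & ~l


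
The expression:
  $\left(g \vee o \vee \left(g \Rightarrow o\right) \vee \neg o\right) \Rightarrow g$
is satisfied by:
  {g: True}


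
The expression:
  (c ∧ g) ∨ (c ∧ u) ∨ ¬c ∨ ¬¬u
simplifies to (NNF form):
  g ∨ u ∨ ¬c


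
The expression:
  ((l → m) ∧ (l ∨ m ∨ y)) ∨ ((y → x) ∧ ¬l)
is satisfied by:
  {m: True, l: False}
  {l: False, m: False}
  {l: True, m: True}


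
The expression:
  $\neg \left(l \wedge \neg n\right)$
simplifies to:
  $n \vee \neg l$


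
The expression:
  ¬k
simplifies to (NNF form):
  ¬k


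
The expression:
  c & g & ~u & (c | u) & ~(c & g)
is never true.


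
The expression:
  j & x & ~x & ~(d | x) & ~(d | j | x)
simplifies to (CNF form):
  False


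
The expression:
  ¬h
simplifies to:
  ¬h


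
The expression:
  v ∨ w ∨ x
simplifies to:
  v ∨ w ∨ x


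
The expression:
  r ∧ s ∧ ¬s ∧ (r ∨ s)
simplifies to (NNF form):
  False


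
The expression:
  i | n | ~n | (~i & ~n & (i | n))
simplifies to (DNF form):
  True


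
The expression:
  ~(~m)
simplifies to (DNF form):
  m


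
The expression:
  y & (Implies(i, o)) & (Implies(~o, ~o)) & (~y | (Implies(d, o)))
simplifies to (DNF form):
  (o & y) | (o & y & ~d) | (o & y & ~i) | (y & ~d & ~i)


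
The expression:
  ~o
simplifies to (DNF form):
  ~o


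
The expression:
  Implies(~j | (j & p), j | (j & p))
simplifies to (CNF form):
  j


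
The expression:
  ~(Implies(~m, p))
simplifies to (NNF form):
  ~m & ~p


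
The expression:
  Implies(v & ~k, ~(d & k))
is always true.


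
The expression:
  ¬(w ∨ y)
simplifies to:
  ¬w ∧ ¬y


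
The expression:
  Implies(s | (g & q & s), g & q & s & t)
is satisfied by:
  {q: True, t: True, g: True, s: False}
  {q: True, t: True, g: False, s: False}
  {q: True, g: True, t: False, s: False}
  {q: True, g: False, t: False, s: False}
  {t: True, g: True, q: False, s: False}
  {t: True, q: False, g: False, s: False}
  {t: False, g: True, q: False, s: False}
  {t: False, q: False, g: False, s: False}
  {q: True, s: True, t: True, g: True}


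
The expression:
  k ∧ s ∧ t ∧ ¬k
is never true.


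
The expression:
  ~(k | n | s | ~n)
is never true.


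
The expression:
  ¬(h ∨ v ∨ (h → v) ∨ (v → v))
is never true.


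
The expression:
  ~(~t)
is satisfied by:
  {t: True}


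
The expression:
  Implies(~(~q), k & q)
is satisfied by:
  {k: True, q: False}
  {q: False, k: False}
  {q: True, k: True}


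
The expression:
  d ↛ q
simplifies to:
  d ∧ ¬q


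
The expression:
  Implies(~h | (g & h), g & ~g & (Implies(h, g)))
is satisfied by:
  {h: True, g: False}


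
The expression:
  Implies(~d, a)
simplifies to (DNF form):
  a | d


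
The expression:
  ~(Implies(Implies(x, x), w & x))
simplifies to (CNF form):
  ~w | ~x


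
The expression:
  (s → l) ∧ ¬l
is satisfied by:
  {l: False, s: False}


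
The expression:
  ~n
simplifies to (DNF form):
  ~n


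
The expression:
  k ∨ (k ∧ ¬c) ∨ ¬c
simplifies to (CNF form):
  k ∨ ¬c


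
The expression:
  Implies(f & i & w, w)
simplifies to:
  True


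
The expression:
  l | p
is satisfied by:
  {l: True, p: True}
  {l: True, p: False}
  {p: True, l: False}


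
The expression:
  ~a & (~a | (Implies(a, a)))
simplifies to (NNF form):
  ~a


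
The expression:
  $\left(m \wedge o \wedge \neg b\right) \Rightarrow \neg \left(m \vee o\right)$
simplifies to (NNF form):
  $b \vee \neg m \vee \neg o$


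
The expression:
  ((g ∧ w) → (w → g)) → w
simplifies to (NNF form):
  w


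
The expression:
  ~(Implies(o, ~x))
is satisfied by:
  {x: True, o: True}


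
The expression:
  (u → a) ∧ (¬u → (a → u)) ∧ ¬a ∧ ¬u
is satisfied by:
  {u: False, a: False}


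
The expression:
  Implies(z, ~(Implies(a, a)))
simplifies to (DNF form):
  ~z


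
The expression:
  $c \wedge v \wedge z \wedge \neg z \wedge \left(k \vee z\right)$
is never true.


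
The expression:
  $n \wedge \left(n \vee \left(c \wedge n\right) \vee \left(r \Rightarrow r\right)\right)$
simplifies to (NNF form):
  $n$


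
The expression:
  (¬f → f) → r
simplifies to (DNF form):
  r ∨ ¬f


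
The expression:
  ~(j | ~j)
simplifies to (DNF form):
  False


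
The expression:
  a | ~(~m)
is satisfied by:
  {a: True, m: True}
  {a: True, m: False}
  {m: True, a: False}


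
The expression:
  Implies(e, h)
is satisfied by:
  {h: True, e: False}
  {e: False, h: False}
  {e: True, h: True}


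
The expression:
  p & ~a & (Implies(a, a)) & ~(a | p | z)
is never true.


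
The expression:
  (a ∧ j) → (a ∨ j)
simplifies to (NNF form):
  True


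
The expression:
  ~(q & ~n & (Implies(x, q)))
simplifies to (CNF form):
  n | ~q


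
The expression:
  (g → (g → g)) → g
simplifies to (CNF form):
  g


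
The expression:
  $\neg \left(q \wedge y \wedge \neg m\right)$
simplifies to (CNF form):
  $m \vee \neg q \vee \neg y$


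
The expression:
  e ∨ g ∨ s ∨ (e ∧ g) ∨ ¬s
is always true.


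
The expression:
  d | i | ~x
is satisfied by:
  {i: True, d: True, x: False}
  {i: True, d: False, x: False}
  {d: True, i: False, x: False}
  {i: False, d: False, x: False}
  {i: True, x: True, d: True}
  {i: True, x: True, d: False}
  {x: True, d: True, i: False}


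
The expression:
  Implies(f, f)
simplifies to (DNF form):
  True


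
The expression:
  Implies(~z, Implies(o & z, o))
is always true.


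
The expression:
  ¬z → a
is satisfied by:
  {a: True, z: True}
  {a: True, z: False}
  {z: True, a: False}


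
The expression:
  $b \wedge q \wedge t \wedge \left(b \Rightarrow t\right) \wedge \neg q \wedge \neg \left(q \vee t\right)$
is never true.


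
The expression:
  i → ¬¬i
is always true.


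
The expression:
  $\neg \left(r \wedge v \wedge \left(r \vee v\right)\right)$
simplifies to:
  $\neg r \vee \neg v$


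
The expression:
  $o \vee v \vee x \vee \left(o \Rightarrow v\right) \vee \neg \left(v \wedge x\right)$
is always true.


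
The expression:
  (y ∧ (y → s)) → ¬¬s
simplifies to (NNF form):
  True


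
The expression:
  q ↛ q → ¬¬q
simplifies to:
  True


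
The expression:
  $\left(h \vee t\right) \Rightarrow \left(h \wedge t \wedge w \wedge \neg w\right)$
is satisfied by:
  {h: False, t: False}


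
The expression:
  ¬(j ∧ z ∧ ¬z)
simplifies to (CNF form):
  True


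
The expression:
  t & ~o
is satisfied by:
  {t: True, o: False}


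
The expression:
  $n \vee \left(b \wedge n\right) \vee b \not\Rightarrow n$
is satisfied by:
  {n: True, b: True}
  {n: True, b: False}
  {b: True, n: False}


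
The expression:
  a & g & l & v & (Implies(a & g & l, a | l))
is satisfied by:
  {a: True, v: True, g: True, l: True}


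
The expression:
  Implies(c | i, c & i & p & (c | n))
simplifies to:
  (c | ~i) & (i | ~c) & (p | ~i)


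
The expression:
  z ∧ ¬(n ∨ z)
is never true.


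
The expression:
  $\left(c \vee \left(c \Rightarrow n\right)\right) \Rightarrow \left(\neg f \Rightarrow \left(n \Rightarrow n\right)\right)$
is always true.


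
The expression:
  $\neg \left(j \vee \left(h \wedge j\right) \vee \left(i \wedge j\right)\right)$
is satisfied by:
  {j: False}


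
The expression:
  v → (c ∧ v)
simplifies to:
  c ∨ ¬v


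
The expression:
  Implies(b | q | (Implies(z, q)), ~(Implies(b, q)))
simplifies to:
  ~q & (b | z)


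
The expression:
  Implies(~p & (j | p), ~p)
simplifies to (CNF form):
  True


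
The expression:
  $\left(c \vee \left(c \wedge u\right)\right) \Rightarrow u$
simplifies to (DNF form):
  $u \vee \neg c$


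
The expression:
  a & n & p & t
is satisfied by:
  {t: True, p: True, a: True, n: True}


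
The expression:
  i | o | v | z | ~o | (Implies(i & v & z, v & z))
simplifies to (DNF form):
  True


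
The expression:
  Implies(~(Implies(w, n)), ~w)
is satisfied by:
  {n: True, w: False}
  {w: False, n: False}
  {w: True, n: True}


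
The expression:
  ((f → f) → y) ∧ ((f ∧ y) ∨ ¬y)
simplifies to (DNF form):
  f ∧ y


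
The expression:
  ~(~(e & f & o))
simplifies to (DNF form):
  e & f & o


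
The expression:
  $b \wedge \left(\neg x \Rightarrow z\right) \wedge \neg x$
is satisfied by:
  {z: True, b: True, x: False}


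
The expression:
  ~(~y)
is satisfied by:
  {y: True}


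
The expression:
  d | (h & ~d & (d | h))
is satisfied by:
  {d: True, h: True}
  {d: True, h: False}
  {h: True, d: False}


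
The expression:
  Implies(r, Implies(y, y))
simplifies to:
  True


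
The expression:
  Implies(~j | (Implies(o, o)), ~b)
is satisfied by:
  {b: False}


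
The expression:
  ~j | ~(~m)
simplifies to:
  m | ~j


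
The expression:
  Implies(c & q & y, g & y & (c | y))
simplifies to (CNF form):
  g | ~c | ~q | ~y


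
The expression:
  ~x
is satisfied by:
  {x: False}


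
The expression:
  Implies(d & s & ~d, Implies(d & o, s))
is always true.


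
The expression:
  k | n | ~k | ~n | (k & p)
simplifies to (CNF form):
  True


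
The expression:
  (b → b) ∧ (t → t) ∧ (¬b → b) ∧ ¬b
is never true.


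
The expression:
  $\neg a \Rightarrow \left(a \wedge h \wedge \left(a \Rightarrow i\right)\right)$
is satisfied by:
  {a: True}


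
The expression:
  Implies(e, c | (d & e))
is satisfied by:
  {d: True, c: True, e: False}
  {d: True, e: False, c: False}
  {c: True, e: False, d: False}
  {c: False, e: False, d: False}
  {d: True, c: True, e: True}
  {d: True, e: True, c: False}
  {c: True, e: True, d: False}


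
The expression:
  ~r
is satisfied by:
  {r: False}


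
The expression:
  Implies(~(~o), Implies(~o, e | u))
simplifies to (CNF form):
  True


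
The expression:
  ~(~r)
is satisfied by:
  {r: True}


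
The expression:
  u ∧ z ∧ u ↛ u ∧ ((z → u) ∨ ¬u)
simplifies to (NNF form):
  False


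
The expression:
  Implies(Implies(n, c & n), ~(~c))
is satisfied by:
  {n: True, c: True}
  {n: True, c: False}
  {c: True, n: False}


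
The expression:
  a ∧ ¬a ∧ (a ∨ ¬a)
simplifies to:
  False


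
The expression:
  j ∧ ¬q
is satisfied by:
  {j: True, q: False}


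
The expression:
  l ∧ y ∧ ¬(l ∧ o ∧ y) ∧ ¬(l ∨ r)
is never true.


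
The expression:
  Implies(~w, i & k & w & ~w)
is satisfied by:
  {w: True}


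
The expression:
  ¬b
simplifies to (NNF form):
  ¬b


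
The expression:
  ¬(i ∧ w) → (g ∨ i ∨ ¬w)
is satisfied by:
  {i: True, g: True, w: False}
  {i: True, w: False, g: False}
  {g: True, w: False, i: False}
  {g: False, w: False, i: False}
  {i: True, g: True, w: True}
  {i: True, w: True, g: False}
  {g: True, w: True, i: False}


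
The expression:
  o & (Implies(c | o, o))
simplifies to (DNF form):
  o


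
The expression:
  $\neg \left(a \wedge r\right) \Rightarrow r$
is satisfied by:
  {r: True}


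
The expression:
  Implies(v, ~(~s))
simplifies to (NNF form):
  s | ~v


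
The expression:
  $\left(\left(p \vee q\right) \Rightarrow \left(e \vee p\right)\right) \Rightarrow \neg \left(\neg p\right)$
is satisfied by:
  {q: True, p: True, e: False}
  {p: True, e: False, q: False}
  {q: True, p: True, e: True}
  {p: True, e: True, q: False}
  {q: True, e: False, p: False}


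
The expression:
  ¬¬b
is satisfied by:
  {b: True}


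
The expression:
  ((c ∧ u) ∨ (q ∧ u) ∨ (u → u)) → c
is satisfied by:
  {c: True}


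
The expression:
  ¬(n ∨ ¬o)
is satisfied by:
  {o: True, n: False}


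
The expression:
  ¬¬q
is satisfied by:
  {q: True}


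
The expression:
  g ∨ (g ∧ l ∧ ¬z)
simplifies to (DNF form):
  g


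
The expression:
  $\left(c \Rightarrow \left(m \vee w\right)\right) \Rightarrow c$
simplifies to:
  $c$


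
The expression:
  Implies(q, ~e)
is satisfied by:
  {e: False, q: False}
  {q: True, e: False}
  {e: True, q: False}


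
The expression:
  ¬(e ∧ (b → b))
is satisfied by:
  {e: False}


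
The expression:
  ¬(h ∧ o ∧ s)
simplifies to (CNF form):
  ¬h ∨ ¬o ∨ ¬s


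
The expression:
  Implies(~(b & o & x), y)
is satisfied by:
  {y: True, b: True, o: True, x: True}
  {y: True, b: True, o: True, x: False}
  {y: True, b: True, x: True, o: False}
  {y: True, b: True, x: False, o: False}
  {y: True, o: True, x: True, b: False}
  {y: True, o: True, x: False, b: False}
  {y: True, o: False, x: True, b: False}
  {y: True, o: False, x: False, b: False}
  {b: True, o: True, x: True, y: False}


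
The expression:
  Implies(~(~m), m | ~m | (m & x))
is always true.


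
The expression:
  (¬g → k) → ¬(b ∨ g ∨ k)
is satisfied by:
  {g: False, k: False}


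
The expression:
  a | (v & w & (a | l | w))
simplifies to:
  a | (v & w)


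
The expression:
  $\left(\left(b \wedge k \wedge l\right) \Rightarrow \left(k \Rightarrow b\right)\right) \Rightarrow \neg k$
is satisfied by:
  {k: False}


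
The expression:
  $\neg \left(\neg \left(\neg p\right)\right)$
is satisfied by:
  {p: False}


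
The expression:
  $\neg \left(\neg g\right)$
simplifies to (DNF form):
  $g$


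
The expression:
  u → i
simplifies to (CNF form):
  i ∨ ¬u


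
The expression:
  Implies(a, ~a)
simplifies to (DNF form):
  ~a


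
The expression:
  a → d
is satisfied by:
  {d: True, a: False}
  {a: False, d: False}
  {a: True, d: True}


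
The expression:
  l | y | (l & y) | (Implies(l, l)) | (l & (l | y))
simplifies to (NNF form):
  True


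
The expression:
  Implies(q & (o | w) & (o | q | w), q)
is always true.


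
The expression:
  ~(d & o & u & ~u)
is always true.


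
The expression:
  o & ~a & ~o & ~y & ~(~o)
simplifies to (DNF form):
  False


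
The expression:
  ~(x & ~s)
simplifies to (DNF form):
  s | ~x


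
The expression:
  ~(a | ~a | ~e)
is never true.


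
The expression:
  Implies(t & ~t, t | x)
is always true.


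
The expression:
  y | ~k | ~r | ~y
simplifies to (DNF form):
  True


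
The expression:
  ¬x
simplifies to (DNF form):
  ¬x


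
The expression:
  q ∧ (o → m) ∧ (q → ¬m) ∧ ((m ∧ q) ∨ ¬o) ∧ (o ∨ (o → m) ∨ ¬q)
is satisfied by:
  {q: True, o: False, m: False}


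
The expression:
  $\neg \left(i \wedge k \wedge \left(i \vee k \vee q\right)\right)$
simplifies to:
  $\neg i \vee \neg k$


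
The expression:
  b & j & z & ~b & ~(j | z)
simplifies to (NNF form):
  False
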